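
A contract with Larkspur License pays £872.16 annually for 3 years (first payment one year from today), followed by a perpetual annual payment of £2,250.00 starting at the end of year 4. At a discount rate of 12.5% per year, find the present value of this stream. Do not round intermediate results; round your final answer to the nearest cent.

£14718.89

PV of 3-year annuity: £872.16 × [1 − (1+0.125)^−3] / 0.125 = 2076.91325
Perpetuity value at year 3: £2,250.00 / 0.125 = 18000.00000
PV of perpetuity: 18000.00000 / (1+0.125)^3 = 12641.97531
Total PV = 2076.91325 + 12641.97531 = 14718.88856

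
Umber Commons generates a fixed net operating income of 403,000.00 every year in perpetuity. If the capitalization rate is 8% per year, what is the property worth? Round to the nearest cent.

5037500.00

Level perpetuity: PV = C / r = 403,000.00 / 0.08 = 5,037,500.00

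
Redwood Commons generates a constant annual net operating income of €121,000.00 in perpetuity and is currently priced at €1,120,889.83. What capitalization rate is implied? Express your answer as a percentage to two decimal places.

10.79%

P = C/r ⇒ r = C/P = €121,000.00/€1,120,889.83 = 0.107950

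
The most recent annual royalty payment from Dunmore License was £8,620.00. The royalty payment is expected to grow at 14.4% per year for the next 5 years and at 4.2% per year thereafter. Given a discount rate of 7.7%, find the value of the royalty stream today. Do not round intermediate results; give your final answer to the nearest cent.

£398866.07

D_1 = 9861.28000
D_2 = 11281.30432
D_3 = 12905.81214
D_4 = 14764.24909
D_5 = 16890.30096
Terminal value at year 5: TV = D_5×(1+g_2)/(r−g_2) = 17599.69360/0.035 = 502848.38857
P_0 = D_1/(1+r)^1 + D_2/(1+r)^2 + D_3/(1+r)^3 + D_4/(1+r)^4 + D_5/(1+r)^5 + TV/(1+r)^5
    = 9156.24884 + 9725.85763 + 10330.90170 + 10973.58547 + 11656.25049 + 347023.22877 = 398866.07290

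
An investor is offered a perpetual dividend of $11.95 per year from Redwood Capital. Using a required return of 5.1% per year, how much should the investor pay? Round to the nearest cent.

$234.31

Level perpetuity: PV = C / r = $11.95 / 0.051 = $234.31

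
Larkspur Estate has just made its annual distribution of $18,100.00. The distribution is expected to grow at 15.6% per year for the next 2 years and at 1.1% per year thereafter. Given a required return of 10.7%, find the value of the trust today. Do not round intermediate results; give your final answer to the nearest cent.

$246502.82

D_1 = 20923.60000
D_2 = 24187.68160
Terminal value at year 2: TV = D_2×(1+g_2)/(r−g_2) = 24453.74610/0.096 = 254726.52185
P_0 = D_1/(1+r)^1 + D_2/(1+r)^2 + TV/(1+r)^2
    = 18901.17435 + 19737.81169 + 207863.82938 = 246502.81542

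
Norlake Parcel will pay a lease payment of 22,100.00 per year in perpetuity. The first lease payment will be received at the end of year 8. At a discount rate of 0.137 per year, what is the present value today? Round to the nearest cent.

65667.19

Value at end of year 7: C / r = 22,100.00 / 0.137 = 161,313.8686
Discount to today: PV = 161,313.8686 / (1 + 0.137)^7 = 161,313.8686 / 2.456537 = 65,667.19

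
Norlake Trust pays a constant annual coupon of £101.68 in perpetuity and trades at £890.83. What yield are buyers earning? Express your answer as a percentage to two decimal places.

P = C/r ⇒ r = C/P = £101.68/£890.83 = 0.114141

11.41%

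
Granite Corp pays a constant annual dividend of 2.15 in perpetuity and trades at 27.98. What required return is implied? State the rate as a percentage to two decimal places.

P = C/r ⇒ r = C/P = 2.15/27.98 = 0.076841

7.68%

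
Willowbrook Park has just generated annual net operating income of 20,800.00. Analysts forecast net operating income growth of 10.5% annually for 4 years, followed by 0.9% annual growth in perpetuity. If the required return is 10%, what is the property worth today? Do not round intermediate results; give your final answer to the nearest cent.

D_1 = 22984.00000
D_2 = 25397.32000
D_3 = 28064.03860
D_4 = 31010.76265
Terminal value at year 4: TV = D_4×(1+g_2)/(r−g_2) = 31289.85952/0.091 = 343844.61008
P_0 = D_1/(1+r)^1 + D_2/(1+r)^2 + D_3/(1+r)^3 + D_4/(1+r)^4 + TV/(1+r)^4
    = 20894.54545 + 20989.52066 + 21084.92757 + 21180.76815 + 234850.49524 = 319000.25708

319000.26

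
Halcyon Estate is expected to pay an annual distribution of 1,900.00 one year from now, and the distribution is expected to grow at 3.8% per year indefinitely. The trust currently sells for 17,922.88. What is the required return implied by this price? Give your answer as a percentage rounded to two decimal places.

P = D₁/(r − g) ⇒ r = D₁/P + g = 1,900.0000/17,922.88 + 0.038 = 0.106010 + 0.038 = 0.144010

14.40%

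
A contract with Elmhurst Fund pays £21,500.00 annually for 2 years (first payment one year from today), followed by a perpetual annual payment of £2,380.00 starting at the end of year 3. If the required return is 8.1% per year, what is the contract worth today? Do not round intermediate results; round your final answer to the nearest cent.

£63432.05

PV of 2-year annuity: £21,500.00 × [1 − (1+0.081)^−2] / 0.081 = 38287.68888
Perpetuity value at year 2: £2,380.00 / 0.081 = 29382.71605
PV of perpetuity: 29382.71605 / (1+0.081)^2 = 25144.35793
Total PV = 38287.68888 + 25144.35793 = 63432.04681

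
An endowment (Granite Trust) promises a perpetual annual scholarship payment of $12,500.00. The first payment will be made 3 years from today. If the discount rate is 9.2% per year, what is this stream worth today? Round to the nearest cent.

$113940.18

Value at end of year 2: C / r = $12,500.00 / 0.092 = $135,869.5652
Discount to today: PV = $135,869.5652 / (1 + 0.092)^2 = $135,869.5652 / 1.192464 = $113,940.18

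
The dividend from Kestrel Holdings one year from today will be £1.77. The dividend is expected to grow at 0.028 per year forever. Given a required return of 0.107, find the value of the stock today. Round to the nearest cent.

Growing perpetuity: P = D₁ / (r − g) = £1.7700 / (0.107 − 0.028) = £22.41

£22.41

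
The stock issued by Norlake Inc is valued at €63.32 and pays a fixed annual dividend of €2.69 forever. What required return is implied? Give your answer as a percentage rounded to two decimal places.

P = C/r ⇒ r = C/P = €2.69/€63.32 = 0.042483

4.25%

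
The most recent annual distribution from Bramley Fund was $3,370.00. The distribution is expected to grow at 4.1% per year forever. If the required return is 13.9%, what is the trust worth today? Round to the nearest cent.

D₁ = D₀ × (1 + g) = $3,370.00 × 1.041 = $3,508.1700
Growing perpetuity: P = D₁ / (r − g) = $3,508.1700 / (0.139 − 0.041) = $35,797.65

$35797.65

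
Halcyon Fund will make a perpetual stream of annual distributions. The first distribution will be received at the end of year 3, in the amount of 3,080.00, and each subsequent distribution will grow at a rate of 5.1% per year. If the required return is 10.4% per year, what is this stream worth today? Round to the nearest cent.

Value at end of year 2: C₁ / (r − g) = 3,080.00 / (0.104 − 0.051) = 58,113.2075
Discount to today: PV = 58,113.2075 / (1 + 0.104)^2 = 58,113.2075 / 1.218816 = 47,680.05

47680.05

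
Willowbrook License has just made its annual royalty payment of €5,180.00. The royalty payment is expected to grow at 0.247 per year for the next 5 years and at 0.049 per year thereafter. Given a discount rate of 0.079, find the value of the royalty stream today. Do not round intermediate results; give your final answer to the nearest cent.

€414251.26

D_1 = 6459.46000
D_2 = 8054.94662
D_3 = 10044.51844
D_4 = 12525.51449
D_5 = 15619.31657
Terminal value at year 5: TV = D_5×(1+g_2)/(r−g_2) = 16384.66308/0.03 = 546155.43597
P_0 = D_1/(1+r)^1 + D_2/(1+r)^2 + D_3/(1+r)^3 + D_4/(1+r)^4 + D_5/(1+r)^5 + TV/(1+r)^5
    = 5986.52456 + 6918.62477 + 7995.85272 + 9240.80477 + 10679.59550 + 373429.85602 = 414251.25834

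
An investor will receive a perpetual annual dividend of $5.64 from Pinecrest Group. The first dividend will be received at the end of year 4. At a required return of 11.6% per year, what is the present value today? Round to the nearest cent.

Value at end of year 3: C / r = $5.64 / 0.116 = $48.6207
Discount to today: PV = $48.6207 / (1 + 0.116)^3 = $48.6207 / 1.389929 = $34.98

$34.98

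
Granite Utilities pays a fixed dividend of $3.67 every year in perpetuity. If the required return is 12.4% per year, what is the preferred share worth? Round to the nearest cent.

Level perpetuity: PV = C / r = $3.67 / 0.124 = $29.60

$29.60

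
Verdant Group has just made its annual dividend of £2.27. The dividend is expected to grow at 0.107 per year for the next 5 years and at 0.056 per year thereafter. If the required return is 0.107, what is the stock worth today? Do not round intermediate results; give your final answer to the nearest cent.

£58.35

D_1 = 2.51289
D_2 = 2.78177
D_3 = 3.07942
D_4 = 3.40892
D_5 = 3.77367
Terminal value at year 5: TV = D_5×(1+g_2)/(r−g_2) = 3.98500/0.051 = 78.13717
P_0 = D_1/(1+r)^1 + D_2/(1+r)^2 + D_3/(1+r)^3 + D_4/(1+r)^4 + D_5/(1+r)^5 + TV/(1+r)^5
    = 2.27000 + 2.27000 + 2.27000 + 2.27000 + 2.27000 + 47.00235 = 58.35235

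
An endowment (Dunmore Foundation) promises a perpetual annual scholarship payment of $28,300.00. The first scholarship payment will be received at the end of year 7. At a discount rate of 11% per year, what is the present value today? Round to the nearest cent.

Value at end of year 6: C / r = $28,300.00 / 0.11 = $257,272.7273
Discount to today: PV = $257,272.7273 / (1 + 0.11)^6 = $257,272.7273 / 1.870415 = $137,548.51

$137548.51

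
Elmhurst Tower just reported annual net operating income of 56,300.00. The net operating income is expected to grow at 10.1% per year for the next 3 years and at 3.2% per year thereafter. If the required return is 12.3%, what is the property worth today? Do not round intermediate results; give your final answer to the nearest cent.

764053.65

D_1 = 61986.30000
D_2 = 68246.91630
D_3 = 75139.85485
Terminal value at year 3: TV = D_3×(1+g_2)/(r−g_2) = 77544.33020/0.091 = 852135.49672
P_0 = D_1/(1+r)^1 + D_2/(1+r)^2 + D_3/(1+r)^3 + TV/(1+r)^3
    = 55197.06144 + 54115.72987 + 53055.58200 + 601685.28163 = 764053.65495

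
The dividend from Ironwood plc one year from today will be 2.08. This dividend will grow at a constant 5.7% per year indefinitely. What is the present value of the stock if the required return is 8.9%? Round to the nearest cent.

Growing perpetuity: P = D₁ / (r − g) = 2.0800 / (0.089 − 0.057) = 65.00

65.00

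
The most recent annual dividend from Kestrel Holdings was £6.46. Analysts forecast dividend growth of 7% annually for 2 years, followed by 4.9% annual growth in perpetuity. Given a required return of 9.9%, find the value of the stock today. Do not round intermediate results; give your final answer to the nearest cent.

£140.89

D_1 = 6.91220
D_2 = 7.39605
Terminal value at year 2: TV = D_2×(1+g_2)/(r−g_2) = 7.75846/0.05 = 155.16921
P_0 = D_1/(1+r)^1 + D_2/(1+r)^2 + TV/(1+r)^2
    = 6.28954 + 6.12357 + 128.47250 = 140.88561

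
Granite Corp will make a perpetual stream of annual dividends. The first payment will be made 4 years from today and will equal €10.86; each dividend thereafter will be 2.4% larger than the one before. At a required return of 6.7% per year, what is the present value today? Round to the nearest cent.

Value at end of year 3: C₁ / (r − g) = €10.86 / (0.067 − 0.024) = €252.5581
Discount to today: PV = €252.5581 / (1 + 0.067)^3 = €252.5581 / 1.214768 = €207.91

€207.91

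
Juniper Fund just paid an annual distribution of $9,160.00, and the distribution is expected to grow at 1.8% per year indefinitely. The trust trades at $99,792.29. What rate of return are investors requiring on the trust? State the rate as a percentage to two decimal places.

11.14%

D₁ = $9,160.00 × 1.018 = $9,324.8800
P = D₁/(r − g) ⇒ r = D₁/P + g = $9,324.8800/$99,792.29 + 0.018 = 0.093443 + 0.018 = 0.111443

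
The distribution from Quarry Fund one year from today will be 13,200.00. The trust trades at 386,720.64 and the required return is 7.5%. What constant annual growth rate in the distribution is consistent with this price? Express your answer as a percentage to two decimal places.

P = D₁/(r−g) ⇒ g = r − D₁/P = 0.075 − 13,200.00/386,720.64 = 0.040867

4.09%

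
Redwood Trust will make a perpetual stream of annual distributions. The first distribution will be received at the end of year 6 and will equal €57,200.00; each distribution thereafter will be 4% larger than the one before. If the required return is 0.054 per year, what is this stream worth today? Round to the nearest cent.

€3140978.32

Value at end of year 5: C₁ / (r − g) = €57,200.00 / (0.054 − 0.04) = €4,085,714.2857
Discount to today: PV = €4,085,714.2857 / (1 + 0.054)^5 = €4,085,714.2857 / 1.300778 = €3,140,978.32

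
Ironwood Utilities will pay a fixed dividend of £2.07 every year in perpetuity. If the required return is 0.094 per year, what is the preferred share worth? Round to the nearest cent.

Level perpetuity: PV = C / r = £2.07 / 0.094 = £22.02

£22.02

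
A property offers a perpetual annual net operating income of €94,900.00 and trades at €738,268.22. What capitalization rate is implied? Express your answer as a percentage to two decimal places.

12.85%

P = C/r ⇒ r = C/P = €94,900.00/€738,268.22 = 0.128544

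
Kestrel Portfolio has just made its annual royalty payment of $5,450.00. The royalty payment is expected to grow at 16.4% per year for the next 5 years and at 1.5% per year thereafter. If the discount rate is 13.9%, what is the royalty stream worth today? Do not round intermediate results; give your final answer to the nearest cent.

$78824.14

D_1 = 6343.80000
D_2 = 7384.18320
D_3 = 8595.18924
D_4 = 10004.80028
D_5 = 11645.58753
Terminal value at year 5: TV = D_5×(1+g_2)/(r−g_2) = 11820.27134/0.124 = 95324.76887
P_0 = D_1/(1+r)^1 + D_2/(1+r)^2 + D_3/(1+r)^3 + D_4/(1+r)^4 + D_5/(1+r)^5 + TV/(1+r)^5
    = 5569.62248 + 5691.87055 + 5816.80187 + 5944.47531 + 6074.95106 + 49726.41390 = 78824.13516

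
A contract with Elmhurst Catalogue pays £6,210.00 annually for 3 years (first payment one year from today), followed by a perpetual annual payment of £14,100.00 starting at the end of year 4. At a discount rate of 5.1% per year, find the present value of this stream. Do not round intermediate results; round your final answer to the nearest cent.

£255024.36

PV of 3-year annuity: £6,210.00 × [1 − (1+0.051)^−3] / 0.051 = 16879.73161
Perpetuity value at year 3: £14,100.00 / 0.051 = 276470.58824
PV of perpetuity: 276470.58824 / (1+0.051)^3 = 238144.62757
Total PV = 16879.73161 + 238144.62757 = 255024.35918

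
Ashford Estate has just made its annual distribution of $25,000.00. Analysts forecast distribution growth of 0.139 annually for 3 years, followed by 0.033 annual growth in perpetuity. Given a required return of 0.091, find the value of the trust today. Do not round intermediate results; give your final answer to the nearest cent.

D_1 = 28475.00000
D_2 = 32433.02500
D_3 = 36941.21547
Terminal value at year 3: TV = D_3×(1+g_2)/(r−g_2) = 38160.27559/0.058 = 657935.78596
P_0 = D_1/(1+r)^1 + D_2/(1+r)^2 + D_3/(1+r)^3 + TV/(1+r)^3
    = 26099.90834 + 27248.20862 + 28447.02989 + 506651.41173 = 588446.55858

$588446.56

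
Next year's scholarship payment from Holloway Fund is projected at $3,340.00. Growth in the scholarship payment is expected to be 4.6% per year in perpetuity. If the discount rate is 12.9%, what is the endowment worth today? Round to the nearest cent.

$40240.96

Growing perpetuity: P = D₁ / (r − g) = $3,340.0000 / (0.129 − 0.046) = $40,240.96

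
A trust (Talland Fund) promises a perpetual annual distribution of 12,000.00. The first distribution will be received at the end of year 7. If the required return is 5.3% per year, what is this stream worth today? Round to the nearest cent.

Value at end of year 6: C / r = 12,000.00 / 0.053 = 226,415.0943
Discount to today: PV = 226,415.0943 / (1 + 0.053)^6 = 226,415.0943 / 1.363233 = 166,086.81

166086.81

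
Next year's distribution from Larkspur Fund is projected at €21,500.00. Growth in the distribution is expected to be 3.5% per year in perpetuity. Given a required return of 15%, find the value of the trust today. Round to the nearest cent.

Growing perpetuity: P = D₁ / (r − g) = €21,500.0000 / (0.15 − 0.035) = €186,956.52

€186956.52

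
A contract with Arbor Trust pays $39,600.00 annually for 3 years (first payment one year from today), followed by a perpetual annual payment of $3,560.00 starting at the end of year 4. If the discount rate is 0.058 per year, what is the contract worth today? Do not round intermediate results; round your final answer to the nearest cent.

$158072.25

PV of 3-year annuity: $39,600.00 × [1 − (1+0.058)^−3] / 0.058 = 106244.18110
Perpetuity value at year 3: $3,560.00 / 0.058 = 61379.31034
PV of perpetuity: 61379.31034 / (1+0.058)^3 = 51828.06578
Total PV = 106244.18110 + 51828.06578 = 158072.24688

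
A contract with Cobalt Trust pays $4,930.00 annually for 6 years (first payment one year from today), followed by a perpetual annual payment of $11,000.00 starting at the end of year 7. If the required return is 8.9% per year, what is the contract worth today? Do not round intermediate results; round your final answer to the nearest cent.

$96284.60

PV of 6-year annuity: $4,930.00 × [1 − (1+0.089)^−6] / 0.089 = 22181.67101
Perpetuity value at year 6: $11,000.00 / 0.089 = 123595.50562
PV of perpetuity: 123595.50562 / (1+0.089)^6 = 74102.93338
Total PV = 22181.67101 + 74102.93338 = 96284.60439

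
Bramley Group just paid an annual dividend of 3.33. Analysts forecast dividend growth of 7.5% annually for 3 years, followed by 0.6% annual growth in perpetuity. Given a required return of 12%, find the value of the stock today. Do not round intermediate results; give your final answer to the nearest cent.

35.19

D_1 = 3.57975
D_2 = 3.84823
D_3 = 4.13685
Terminal value at year 3: TV = D_3×(1+g_2)/(r−g_2) = 4.16167/0.114 = 36.50587
P_0 = D_1/(1+r)^1 + D_2/(1+r)^2 + D_3/(1+r)^3 + TV/(1+r)^3
    = 3.19621 + 3.06779 + 2.94453 + 25.98416 = 35.19268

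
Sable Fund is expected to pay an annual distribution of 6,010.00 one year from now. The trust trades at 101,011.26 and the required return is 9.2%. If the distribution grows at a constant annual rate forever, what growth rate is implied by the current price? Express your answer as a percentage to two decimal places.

3.25%

P = D₁/(r−g) ⇒ g = r − D₁/P = 0.092 − 6,010.00/101,011.26 = 0.032502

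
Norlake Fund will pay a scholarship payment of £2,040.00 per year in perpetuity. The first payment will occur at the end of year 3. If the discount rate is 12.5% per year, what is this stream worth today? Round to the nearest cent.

£12894.81

Value at end of year 2: C / r = £2,040.00 / 0.125 = £16,320.0000
Discount to today: PV = £16,320.0000 / (1 + 0.125)^2 = £16,320.0000 / 1.265625 = £12,894.81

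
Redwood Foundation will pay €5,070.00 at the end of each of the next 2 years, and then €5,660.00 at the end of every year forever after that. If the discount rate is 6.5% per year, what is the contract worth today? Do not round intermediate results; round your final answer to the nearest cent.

PV of 2-year annuity: €5,070.00 × [1 − (1+0.065)^−2] / 0.065 = 9230.57594
Perpetuity value at year 2: €5,660.00 / 0.065 = 87076.92308
PV of perpetuity: 87076.92308 / (1+0.065)^2 = 76772.17755
Total PV = 9230.57594 + 76772.17755 = 86002.75349

€86002.75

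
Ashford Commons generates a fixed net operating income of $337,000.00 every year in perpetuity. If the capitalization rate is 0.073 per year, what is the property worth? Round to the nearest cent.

Level perpetuity: PV = C / r = $337,000.00 / 0.073 = $4,616,438.36

$4616438.36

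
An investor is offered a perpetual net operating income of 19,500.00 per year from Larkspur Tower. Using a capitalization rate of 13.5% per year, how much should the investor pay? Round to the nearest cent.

Level perpetuity: PV = C / r = 19,500.00 / 0.135 = 144,444.44

144444.44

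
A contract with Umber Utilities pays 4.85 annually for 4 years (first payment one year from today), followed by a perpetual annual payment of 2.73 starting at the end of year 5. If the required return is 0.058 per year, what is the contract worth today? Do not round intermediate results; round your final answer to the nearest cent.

54.45

PV of 4-year annuity: 4.85 × [1 − (1+0.058)^−4] / 0.058 = 16.88301
Perpetuity value at year 4: 2.73 / 0.058 = 47.06897
PV of perpetuity: 47.06897 / (1+0.058)^4 = 37.56574
Total PV = 16.88301 + 37.56574 = 54.44876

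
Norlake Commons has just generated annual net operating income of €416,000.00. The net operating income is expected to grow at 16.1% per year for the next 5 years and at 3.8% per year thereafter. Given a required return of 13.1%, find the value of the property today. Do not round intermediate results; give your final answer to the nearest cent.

D_1 = 482976.00000
D_2 = 560735.13600
D_3 = 651013.49290
D_4 = 755826.66525
D_5 = 877514.75836
Terminal value at year 5: TV = D_5×(1+g_2)/(r−g_2) = 910860.31918/0.093 = 9794196.98038
P_0 = D_1/(1+r)^1 + D_2/(1+r)^2 + D_3/(1+r)^3 + D_4/(1+r)^4 + D_5/(1+r)^5 + TV/(1+r)^5
    = 427034.48276 + 438361.65737 + 449989.28754 + 461925.34291 + 474178.00452 + 5292438.37308 = 7543927.14818

€7543927.15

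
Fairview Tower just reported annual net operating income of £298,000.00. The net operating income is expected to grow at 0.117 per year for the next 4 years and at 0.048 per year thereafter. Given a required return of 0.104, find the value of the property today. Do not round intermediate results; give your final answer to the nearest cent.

D_1 = 332866.00000
D_2 = 371811.32200
D_3 = 415313.24667
D_4 = 463904.89653
Terminal value at year 4: TV = D_4×(1+g_2)/(r−g_2) = 486172.33157/0.056 = 8681648.77801
P_0 = D_1/(1+r)^1 + D_2/(1+r)^2 + D_3/(1+r)^3 + D_4/(1+r)^4 + TV/(1+r)^4
    = 301509.05797 + 305059.43637 + 308651.62176 + 312286.10644 + 5844211.42051 = 7071717.64306

£7071717.64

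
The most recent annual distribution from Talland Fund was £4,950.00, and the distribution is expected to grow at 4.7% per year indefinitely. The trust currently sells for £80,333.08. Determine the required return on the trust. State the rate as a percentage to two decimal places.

11.15%

D₁ = £4,950.00 × 1.047 = £5,182.6500
P = D₁/(r − g) ⇒ r = D₁/P + g = £5,182.6500/£80,333.08 + 0.047 = 0.064515 + 0.047 = 0.111515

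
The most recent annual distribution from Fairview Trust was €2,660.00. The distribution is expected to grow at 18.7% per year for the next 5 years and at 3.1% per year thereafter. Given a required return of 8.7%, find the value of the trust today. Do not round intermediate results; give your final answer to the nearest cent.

D_1 = 3157.42000
D_2 = 3747.85754
D_3 = 4448.70690
D_4 = 5280.61509
D_5 = 6268.09011
Terminal value at year 5: TV = D_5×(1+g_2)/(r−g_2) = 6462.40091/0.056 = 115400.01617
P_0 = D_1/(1+r)^1 + D_2/(1+r)^2 + D_3/(1+r)^3 + D_4/(1+r)^4 + D_5/(1+r)^5 + TV/(1+r)^5
    = 2904.71021 + 3171.93286 + 3463.73901 + 3782.39026 + 4130.35624 + 76042.80866 = 93495.93724

€93495.94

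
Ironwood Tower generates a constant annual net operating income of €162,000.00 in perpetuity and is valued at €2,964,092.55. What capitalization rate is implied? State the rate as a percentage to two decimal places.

P = C/r ⇒ r = C/P = €162,000.00/€2,964,092.55 = 0.054654

5.47%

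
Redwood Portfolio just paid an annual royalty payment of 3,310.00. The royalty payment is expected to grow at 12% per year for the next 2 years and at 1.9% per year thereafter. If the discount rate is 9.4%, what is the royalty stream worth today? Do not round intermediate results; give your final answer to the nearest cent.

D_1 = 3707.20000
D_2 = 4152.06400
Terminal value at year 2: TV = D_2×(1+g_2)/(r−g_2) = 4230.95322/0.075 = 56412.70955
P_0 = D_1/(1+r)^1 + D_2/(1+r)^2 + TV/(1+r)^2
    = 3388.66545 + 3469.20046 + 47134.87023 = 53992.73614

53992.74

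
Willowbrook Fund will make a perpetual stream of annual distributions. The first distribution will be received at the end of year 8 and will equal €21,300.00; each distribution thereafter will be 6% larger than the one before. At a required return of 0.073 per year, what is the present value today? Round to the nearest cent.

Value at end of year 7: C₁ / (r − g) = €21,300.00 / (0.073 − 0.06) = €1,638,461.5385
Discount to today: PV = €1,638,461.5385 / (1 + 0.073)^7 = €1,638,461.5385 / 1.637563 = €1,000,548.62

€1000548.62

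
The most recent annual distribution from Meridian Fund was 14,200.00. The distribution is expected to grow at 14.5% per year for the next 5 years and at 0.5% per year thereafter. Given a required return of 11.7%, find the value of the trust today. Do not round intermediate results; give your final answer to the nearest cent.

D_1 = 16259.00000
D_2 = 18616.55500
D_3 = 21315.95547
D_4 = 24406.76902
D_5 = 27945.75053
Terminal value at year 5: TV = D_5×(1+g_2)/(r−g_2) = 28085.47928/0.112 = 250763.20785
P_0 = D_1/(1+r)^1 + D_2/(1+r)^2 + D_3/(1+r)^3 + D_4/(1+r)^4 + D_5/(1+r)^5 + TV/(1+r)^5
    = 14555.95345 + 14920.82963 + 15294.85222 + 15678.25048 + 16071.25945 + 144210.85485 = 220732.00008

220732.00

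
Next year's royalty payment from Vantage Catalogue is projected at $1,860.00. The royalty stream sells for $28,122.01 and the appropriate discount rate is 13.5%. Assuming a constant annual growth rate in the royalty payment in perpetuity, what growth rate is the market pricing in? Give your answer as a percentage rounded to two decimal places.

P = D₁/(r−g) ⇒ g = r − D₁/P = 0.135 − $1,860.00/$28,122.01 = 0.068860

6.89%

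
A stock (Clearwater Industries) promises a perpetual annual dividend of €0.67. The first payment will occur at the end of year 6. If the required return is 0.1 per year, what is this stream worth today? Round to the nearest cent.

Value at end of year 5: C / r = €0.67 / 0.1 = €6.7000
Discount to today: PV = €6.7000 / (1 + 0.1)^5 = €6.7000 / 1.610510 = €4.16

€4.16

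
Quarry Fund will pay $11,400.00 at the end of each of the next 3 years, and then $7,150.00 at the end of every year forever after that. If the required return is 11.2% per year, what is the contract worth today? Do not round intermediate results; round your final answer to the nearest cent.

PV of 3-year annuity: $11,400.00 × [1 − (1+0.112)^−3] / 0.112 = 27761.72830
Perpetuity value at year 3: $7,150.00 / 0.112 = 63839.28571
PV of perpetuity: 63839.28571 / (1+0.112)^3 = 46427.32454
Total PV = 27761.72830 + 46427.32454 = 74189.05284

$74189.05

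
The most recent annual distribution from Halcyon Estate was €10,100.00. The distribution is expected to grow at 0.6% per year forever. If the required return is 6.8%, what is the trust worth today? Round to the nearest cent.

€163880.65

D₁ = D₀ × (1 + g) = €10,100.00 × 1.006 = €10,160.6000
Growing perpetuity: P = D₁ / (r − g) = €10,160.6000 / (0.068 − 0.006) = €163,880.65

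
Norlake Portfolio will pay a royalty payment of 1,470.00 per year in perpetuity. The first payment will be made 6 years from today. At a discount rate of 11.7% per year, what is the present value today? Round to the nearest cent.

Value at end of year 5: C / r = 1,470.00 / 0.117 = 12,564.1026
Discount to today: PV = 12,564.1026 / (1 + 0.117)^5 = 12,564.1026 / 1.738865 = 7,225.46

7225.46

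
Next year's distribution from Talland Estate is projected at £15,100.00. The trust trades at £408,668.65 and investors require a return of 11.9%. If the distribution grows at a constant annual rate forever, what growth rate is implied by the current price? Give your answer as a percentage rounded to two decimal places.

8.21%

P = D₁/(r−g) ⇒ g = r − D₁/P = 0.119 − £15,100.00/£408,668.65 = 0.082051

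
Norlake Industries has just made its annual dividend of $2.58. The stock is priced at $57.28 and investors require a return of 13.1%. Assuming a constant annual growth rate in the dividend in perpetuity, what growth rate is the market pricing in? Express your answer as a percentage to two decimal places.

8.23%

P = D₀(1+g)/(r−g) ⇒ P(r−g) = D₀(1+g) ⇒ g(P+D₀) = P·r − D₀
g = (P·r − D₀)/(P + D₀) = ($57.28×0.131 − $2.58) / ($57.28 + $2.58) = 0.082253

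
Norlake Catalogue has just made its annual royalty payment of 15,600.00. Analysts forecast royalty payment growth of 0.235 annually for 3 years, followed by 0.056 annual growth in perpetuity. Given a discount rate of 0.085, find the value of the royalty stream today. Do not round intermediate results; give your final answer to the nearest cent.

D_1 = 19266.00000
D_2 = 23793.51000
D_3 = 29384.98485
Terminal value at year 3: TV = D_3×(1+g_2)/(r−g_2) = 31030.54400/0.029 = 1070018.75868
P_0 = D_1/(1+r)^1 + D_2/(1+r)^2 + D_3/(1+r)^3 + TV/(1+r)^3
    = 17756.68203 + 20211.52286 + 23005.74261 + 837726.35164 = 898700.29914

898700.30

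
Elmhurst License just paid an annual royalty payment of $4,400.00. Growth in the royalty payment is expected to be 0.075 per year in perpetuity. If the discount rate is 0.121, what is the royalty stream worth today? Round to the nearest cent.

D₁ = D₀ × (1 + g) = $4,400.00 × 1.075 = $4,730.0000
Growing perpetuity: P = D₁ / (r − g) = $4,730.0000 / (0.121 − 0.075) = $102,826.09

$102826.09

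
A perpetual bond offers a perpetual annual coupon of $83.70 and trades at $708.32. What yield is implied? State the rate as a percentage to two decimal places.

P = C/r ⇒ r = C/P = $83.70/$708.32 = 0.118167

11.82%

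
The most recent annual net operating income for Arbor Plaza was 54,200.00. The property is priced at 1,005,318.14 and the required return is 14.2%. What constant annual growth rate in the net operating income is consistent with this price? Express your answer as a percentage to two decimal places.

P = D₀(1+g)/(r−g) ⇒ P(r−g) = D₀(1+g) ⇒ g(P+D₀) = P·r − D₀
g = (P·r − D₀)/(P + D₀) = (1,005,318.14×0.142 − 54,200.00) / (1,005,318.14 + 54,200.00) = 0.083581

8.36%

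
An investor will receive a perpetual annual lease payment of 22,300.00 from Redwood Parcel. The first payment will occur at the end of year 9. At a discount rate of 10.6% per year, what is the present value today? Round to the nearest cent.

93963.24

Value at end of year 8: C / r = 22,300.00 / 0.106 = 210,377.3585
Discount to today: PV = 210,377.3585 / (1 + 0.106)^8 = 210,377.3585 / 2.238933 = 93,963.24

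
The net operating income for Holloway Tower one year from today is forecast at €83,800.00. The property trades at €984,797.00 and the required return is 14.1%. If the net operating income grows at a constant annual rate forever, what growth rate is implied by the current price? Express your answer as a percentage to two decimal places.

P = D₁/(r−g) ⇒ g = r − D₁/P = 0.141 − €83,800.00/€984,797.00 = 0.055906

5.59%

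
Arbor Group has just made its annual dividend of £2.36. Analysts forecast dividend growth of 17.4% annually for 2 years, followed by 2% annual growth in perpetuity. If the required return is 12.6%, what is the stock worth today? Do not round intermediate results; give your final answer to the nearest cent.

D_1 = 2.77064
D_2 = 3.25273
Terminal value at year 2: TV = D_2×(1+g_2)/(r−g_2) = 3.31779/0.106 = 31.29987
P_0 = D_1/(1+r)^1 + D_2/(1+r)^2 + TV/(1+r)^2
    = 2.46060 + 2.56550 + 24.68685 = 29.71295

£29.71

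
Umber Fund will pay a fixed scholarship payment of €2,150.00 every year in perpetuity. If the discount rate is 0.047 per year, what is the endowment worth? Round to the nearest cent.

€45744.68

Level perpetuity: PV = C / r = €2,150.00 / 0.047 = €45,744.68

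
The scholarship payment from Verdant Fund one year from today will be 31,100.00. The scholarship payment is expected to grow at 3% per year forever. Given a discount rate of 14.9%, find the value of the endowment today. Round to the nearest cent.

261344.54

Growing perpetuity: P = D₁ / (r − g) = 31,100.0000 / (0.149 − 0.03) = 261,344.54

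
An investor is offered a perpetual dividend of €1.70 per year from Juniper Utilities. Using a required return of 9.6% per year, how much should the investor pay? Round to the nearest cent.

Level perpetuity: PV = C / r = €1.70 / 0.096 = €17.71

€17.71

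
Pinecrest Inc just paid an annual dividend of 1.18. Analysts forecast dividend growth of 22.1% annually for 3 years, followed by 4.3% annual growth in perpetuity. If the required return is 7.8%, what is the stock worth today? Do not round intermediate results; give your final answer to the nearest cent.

D_1 = 1.44078
D_2 = 1.75919
D_3 = 2.14797
Terminal value at year 3: TV = D_3×(1+g_2)/(r−g_2) = 2.24034/0.035 = 64.00962
P_0 = D_1/(1+r)^1 + D_2/(1+r)^2 + D_3/(1+r)^3 + TV/(1+r)^3
    = 1.33653 + 1.51383 + 1.71464 + 51.09624 = 55.66124

55.66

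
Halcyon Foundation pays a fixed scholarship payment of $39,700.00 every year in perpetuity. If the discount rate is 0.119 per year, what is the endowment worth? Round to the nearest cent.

$333613.45

Level perpetuity: PV = C / r = $39,700.00 / 0.119 = $333,613.45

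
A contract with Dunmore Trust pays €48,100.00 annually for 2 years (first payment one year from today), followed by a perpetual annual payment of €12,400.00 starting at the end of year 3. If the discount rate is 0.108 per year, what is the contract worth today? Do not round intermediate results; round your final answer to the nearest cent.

PV of 2-year annuity: €48,100.00 × [1 − (1+0.108)^−2] / 0.108 = 82591.65374
Perpetuity value at year 2: €12,400.00 / 0.108 = 114814.81481
PV of perpetuity: 114814.81481 / (1+0.108)^2 = 93522.99555
Total PV = 82591.65374 + 93522.99555 = 176114.64930

€176114.65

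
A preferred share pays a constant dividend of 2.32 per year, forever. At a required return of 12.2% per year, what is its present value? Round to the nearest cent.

19.02

Level perpetuity: PV = C / r = 2.32 / 0.122 = 19.02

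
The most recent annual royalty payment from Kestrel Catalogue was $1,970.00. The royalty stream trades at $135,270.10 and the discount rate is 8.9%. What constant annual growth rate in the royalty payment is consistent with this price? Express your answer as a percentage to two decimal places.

7.34%

P = D₀(1+g)/(r−g) ⇒ P(r−g) = D₀(1+g) ⇒ g(P+D₀) = P·r − D₀
g = (P·r − D₀)/(P + D₀) = ($135,270.10×0.089 − $1,970.00) / ($135,270.10 + $1,970.00) = 0.073368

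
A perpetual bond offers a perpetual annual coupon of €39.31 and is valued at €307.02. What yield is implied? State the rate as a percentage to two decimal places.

12.80%

P = C/r ⇒ r = C/P = €39.31/€307.02 = 0.128037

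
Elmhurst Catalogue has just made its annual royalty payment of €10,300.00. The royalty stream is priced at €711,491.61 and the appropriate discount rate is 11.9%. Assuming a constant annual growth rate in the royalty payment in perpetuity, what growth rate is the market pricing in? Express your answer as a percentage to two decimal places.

P = D₀(1+g)/(r−g) ⇒ P(r−g) = D₀(1+g) ⇒ g(P+D₀) = P·r − D₀
g = (P·r − D₀)/(P + D₀) = (€711,491.61×0.119 − €10,300.00) / (€711,491.61 + €10,300.00) = 0.103032

10.30%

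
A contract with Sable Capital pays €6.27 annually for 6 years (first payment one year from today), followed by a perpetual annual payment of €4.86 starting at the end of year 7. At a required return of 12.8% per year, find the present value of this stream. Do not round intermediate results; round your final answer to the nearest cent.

PV of 6-year annuity: €6.27 × [1 − (1+0.128)^−6] / 0.128 = 25.20486
Perpetuity value at year 6: €4.86 / 0.128 = 37.96875
PV of perpetuity: 37.96875 / (1+0.128)^6 = 18.43197
Total PV = 25.20486 + 18.43197 = 43.63683

€43.64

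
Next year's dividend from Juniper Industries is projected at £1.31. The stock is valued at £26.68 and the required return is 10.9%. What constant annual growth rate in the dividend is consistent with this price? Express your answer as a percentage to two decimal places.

5.99%

P = D₁/(r−g) ⇒ g = r − D₁/P = 0.109 − £1.31/£26.68 = 0.059900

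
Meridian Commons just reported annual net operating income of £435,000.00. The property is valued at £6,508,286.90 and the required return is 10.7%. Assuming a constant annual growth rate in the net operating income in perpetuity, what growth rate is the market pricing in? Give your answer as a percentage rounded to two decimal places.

P = D₀(1+g)/(r−g) ⇒ P(r−g) = D₀(1+g) ⇒ g(P+D₀) = P·r − D₀
g = (P·r − D₀)/(P + D₀) = (£6,508,286.90×0.107 − £435,000.00) / (£6,508,286.90 + £435,000.00) = 0.037646

3.76%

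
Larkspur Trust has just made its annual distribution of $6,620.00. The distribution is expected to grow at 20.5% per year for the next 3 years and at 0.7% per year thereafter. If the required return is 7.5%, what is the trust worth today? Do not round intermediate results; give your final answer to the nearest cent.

$163137.06

D_1 = 7977.10000
D_2 = 9612.40550
D_3 = 11582.94863
Terminal value at year 3: TV = D_3×(1+g_2)/(r−g_2) = 11664.02927/0.068 = 171529.84217
P_0 = D_1/(1+r)^1 + D_2/(1+r)^2 + D_3/(1+r)^3 + TV/(1+r)^3
    = 7420.55814 + 8317.92796 + 9323.81692 + 138074.75944 = 163137.06247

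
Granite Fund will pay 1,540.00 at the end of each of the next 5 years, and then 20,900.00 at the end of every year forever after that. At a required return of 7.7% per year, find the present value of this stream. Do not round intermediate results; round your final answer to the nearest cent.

193514.64

PV of 5-year annuity: 1,540.00 × [1 − (1+0.077)^−5] / 0.077 = 6197.69948
Perpetuity value at year 5: 20,900.00 / 0.077 = 271428.57143
PV of perpetuity: 271428.57143 / (1+0.077)^5 = 187316.93564
Total PV = 6197.69948 + 187316.93564 = 193514.63512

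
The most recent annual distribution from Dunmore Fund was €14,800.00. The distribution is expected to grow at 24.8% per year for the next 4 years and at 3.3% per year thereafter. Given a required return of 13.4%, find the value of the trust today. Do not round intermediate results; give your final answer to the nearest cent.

€297698.66

D_1 = 18470.40000
D_2 = 23051.05920
D_3 = 28767.72188
D_4 = 35902.11691
Terminal value at year 4: TV = D_4×(1+g_2)/(r−g_2) = 37086.88677/0.101 = 367196.89868
P_0 = D_1/(1+r)^1 + D_2/(1+r)^2 + D_3/(1+r)^3 + D_4/(1+r)^4 + TV/(1+r)^4
    = 16287.83069 + 17925.23166 + 19727.23907 + 21710.40067 + 222047.95934 = 297698.66143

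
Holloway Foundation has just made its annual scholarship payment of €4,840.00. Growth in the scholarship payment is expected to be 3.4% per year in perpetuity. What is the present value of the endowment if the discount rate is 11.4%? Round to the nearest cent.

€62557.00

D₁ = D₀ × (1 + g) = €4,840.00 × 1.034 = €5,004.5600
Growing perpetuity: P = D₁ / (r − g) = €5,004.5600 / (0.114 − 0.034) = €62,557.00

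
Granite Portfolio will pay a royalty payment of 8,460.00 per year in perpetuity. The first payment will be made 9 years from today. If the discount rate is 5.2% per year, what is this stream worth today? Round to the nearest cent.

Value at end of year 8: C / r = 8,460.00 / 0.052 = 162,692.3077
Discount to today: PV = 162,692.3077 / (1 + 0.052)^8 = 162,692.3077 / 1.500120 = 108,452.88

108452.88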